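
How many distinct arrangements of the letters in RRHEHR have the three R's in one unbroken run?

12

Treat the 3 copies of R as a single block. The multiset to arrange is then {RRR, E, H, H}, 4 items in all.
That gives (4)!/(2!) = 12 arrangements.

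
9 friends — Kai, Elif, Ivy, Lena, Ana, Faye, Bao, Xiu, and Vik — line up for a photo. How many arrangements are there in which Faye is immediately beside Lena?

80640

Place the 7 others and the Faye-Lena pair as 8 objects in a line; the pair has 2 internal arrangements.
So the count is 2·(8)! = 80640.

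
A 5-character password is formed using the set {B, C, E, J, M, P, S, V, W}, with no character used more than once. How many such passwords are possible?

15120

With no repetition, fill the 5 characters in order: 9 choices, then 8, down to 5.
That product is 9 × 8 × 7 × 6 × 5 = 15120.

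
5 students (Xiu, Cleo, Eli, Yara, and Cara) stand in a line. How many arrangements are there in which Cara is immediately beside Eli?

Glue Cara and Eli into one block (2 internal orders), leaving 4 units to arrange in a row.
So the count is 2·(4)! = 48.

48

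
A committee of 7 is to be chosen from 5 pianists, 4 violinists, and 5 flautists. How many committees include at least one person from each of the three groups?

3240

Total 7-person selections from all 14: C(14,7) = 3432.
Selections missing a whole group: no pianists → C(9,7) = 36; no violinists → C(10,7) = 120; no flautists → C(9,7) = 36.
Add back selections omitting two groups (i.e. drawn from a single group): C(5,7) + C(4,7) + C(5,7) = 0.
By inclusion–exclusion: 3432 − 192 + 0 = 3240.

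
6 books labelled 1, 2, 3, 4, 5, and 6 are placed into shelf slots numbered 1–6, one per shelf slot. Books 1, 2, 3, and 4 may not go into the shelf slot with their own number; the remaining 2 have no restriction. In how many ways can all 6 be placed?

Let Aᵢ (for 1 ≤ i ≤ 4) be the placements that put book i in its forbidden shelf slot. Any j of these fix j positions, leaving (6−j)! ways to fill the rest, and there are C(4,j) ways to pick which j.
By inclusion–exclusion, the number of valid placements is Σ_{j=0}^{4} (−1)^j C(4,j)·(6−j)!.
Computing: 720 − 480 + 144 − 24 + 2 = 362.

362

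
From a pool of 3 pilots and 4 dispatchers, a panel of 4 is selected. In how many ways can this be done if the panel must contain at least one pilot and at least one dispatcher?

34

Unrestricted: C(7,4) = 35 ways to pick any 4 of the 7.
Subtract selections that omit an entire group: no pilots → C(4,4) = 1; no dispatchers → C(3,4) = 0.
Both groups omitted at once is impossible, so 35 − 1 = 34.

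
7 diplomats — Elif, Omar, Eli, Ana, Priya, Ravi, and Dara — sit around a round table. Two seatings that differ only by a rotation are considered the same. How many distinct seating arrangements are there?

Fix one person's seat to break rotational symmetry; the remaining 6 people can be arranged in (6)! = 720 ways.

720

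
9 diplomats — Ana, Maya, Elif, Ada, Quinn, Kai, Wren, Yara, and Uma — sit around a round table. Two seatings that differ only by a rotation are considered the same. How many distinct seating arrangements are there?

40320

Seat Ana anywhere (absorbing the rotational symmetry), then permute the other 8: (8)! = 40320.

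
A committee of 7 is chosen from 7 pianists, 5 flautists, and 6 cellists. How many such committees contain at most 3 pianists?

24816

Split by how many pianists are chosen (0 through 3).
Sum: C(7,0)·C(11,7) + C(7,1)·C(11,6) + C(7,2)·C(11,5) + C(7,3)·C(11,4) = 330 + 3234 + 9702 + 11550 = 24816.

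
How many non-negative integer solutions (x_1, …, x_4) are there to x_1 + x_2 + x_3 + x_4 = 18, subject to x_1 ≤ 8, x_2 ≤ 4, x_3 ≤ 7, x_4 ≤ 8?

179

Without the upper bounds there are C(21,3) = 1330 ways to split 18 among 4 variables.
Subtract solutions that violate a single cap (substitute x_i' = x_i − (cap_i+1)): x_1 ≥ 9 gives C(12,3) = 220; x_2 ≥ 5 gives C(16,3) = 560; x_3 ≥ 8 gives C(13,3) = 286; x_4 ≥ 9 gives C(12,3) = 220. Together 1286.
Add back pairs where two caps are both exceeded: 35 + 4 + 1 + 56 + 35 + 4 = 135.
By inclusion–exclusion the count is 1330 − 1286 + 135 = 179.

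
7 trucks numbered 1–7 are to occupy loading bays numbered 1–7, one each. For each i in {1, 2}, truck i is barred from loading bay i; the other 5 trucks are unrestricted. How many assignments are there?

3720

Let Aᵢ (for i ∈ {1, 2}) be the placements that put truck i in its forbidden loading bay. Any j of these fix j positions, leaving (7−j)! ways to fill the rest, and there are C(2,j) ways to pick which j.
By inclusion–exclusion, the number of valid placements is Σ_{j=0}^{2} (−1)^j C(2,j)·(7−j)!.
Computing: 5040 − 1440 + 120 = 3720.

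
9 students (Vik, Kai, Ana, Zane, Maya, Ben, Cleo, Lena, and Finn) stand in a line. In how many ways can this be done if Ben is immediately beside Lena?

Place the 7 others and the Ben-Lena pair as 8 objects in a line; the pair has 2 internal arrangements.
So the count is 2·(8)! = 80640.

80640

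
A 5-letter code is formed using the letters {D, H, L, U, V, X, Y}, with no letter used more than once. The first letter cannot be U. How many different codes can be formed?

2160

The first letter has 7−1 = 6 choices (anything except U).
The remaining 4 letters are filled from the other 6 symbols without repetition: 6 × 5 × 4 × 3 = 360.
Total: 6 × 360 = 2160.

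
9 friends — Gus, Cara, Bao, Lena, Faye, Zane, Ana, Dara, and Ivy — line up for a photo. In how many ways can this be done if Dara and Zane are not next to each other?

There are 9! = 362880 arrangements in all. If Dara and Zane are adjacent, merging them into one block gives 2·(8)! = 80640 arrangements.
Complementary counting: 362880 − 80640 = 282240.

282240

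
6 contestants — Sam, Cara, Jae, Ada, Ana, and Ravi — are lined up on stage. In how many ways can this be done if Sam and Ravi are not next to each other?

Of the 6! = 720 arrangements, those with Sam and Ravi adjacent number 2 × 5! = 240 (treat the pair as a block with 2 internal orders).
So 720 − 240 = 480 arrangements keep them apart.

480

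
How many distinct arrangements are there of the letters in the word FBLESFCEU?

90720

Letter multiplicities in FBLESFCEU: B×1, C×1, E×2, F×2, L×1, S×1, U×1.
Dividing 9! = 362880 by 2!·2! = 4 for the repeated letters gives 90720.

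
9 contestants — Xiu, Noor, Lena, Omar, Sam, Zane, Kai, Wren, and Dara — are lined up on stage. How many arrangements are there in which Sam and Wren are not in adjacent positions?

282240

Of the 9! = 362880 arrangements, those with Sam and Wren adjacent number 2 × 8! = 80640 (treat the pair as a block with 2 internal orders).
Complementary counting: 362880 − 80640 = 282240.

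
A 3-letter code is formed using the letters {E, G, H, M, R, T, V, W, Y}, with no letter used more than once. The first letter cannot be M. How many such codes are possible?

448

The first letter has 9−1 = 8 choices (anything except M).
The remaining 2 letters are filled from the other 8 symbols without repetition: 8 × 7 = 56.
Total: 8 × 56 = 448.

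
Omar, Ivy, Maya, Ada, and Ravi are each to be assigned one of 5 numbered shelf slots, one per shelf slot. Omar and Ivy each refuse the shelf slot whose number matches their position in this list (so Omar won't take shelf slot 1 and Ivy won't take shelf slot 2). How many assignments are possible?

78

Let Aᵢ (for i ∈ {1, 2}) be the placements that put person i in their forbidden shelf slot. Any j of these fix j positions, leaving (5−j)! ways to fill the rest, and there are C(2,j) ways to pick which j.
By inclusion–exclusion, the number of valid placements is Σ_{j=0}^{2} (−1)^j C(2,j)·(5−j)!.
Computing: 120 − 48 + 6 = 78.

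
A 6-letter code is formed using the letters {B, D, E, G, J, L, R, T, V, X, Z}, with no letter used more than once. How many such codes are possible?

332640

Choose and order 6 of the 11 symbols: the first letter has 11 options, the next 10, and so on down to 6.
That product is 11 × 10 × 9 × 8 × 7 × 6 = 332640.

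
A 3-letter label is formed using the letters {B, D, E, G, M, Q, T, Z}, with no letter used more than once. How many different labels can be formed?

336

Choose and order 3 of the 8 symbols: the first letter has 8 options, the next 7, then 6.
That product is 8 × 7 × 6 = 336.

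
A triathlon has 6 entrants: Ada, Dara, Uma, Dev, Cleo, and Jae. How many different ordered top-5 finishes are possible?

720

There are 6 choices for 1st place, 5 for 2nd, and so on down to 2 for position 5.
That gives 6 × 5 × 4 × 3 × 2 = 720.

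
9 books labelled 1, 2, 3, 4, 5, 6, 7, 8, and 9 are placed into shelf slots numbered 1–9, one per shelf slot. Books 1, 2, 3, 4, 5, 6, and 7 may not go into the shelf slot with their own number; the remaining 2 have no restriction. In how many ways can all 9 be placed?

165016

Let Aᵢ (for 1 ≤ i ≤ 7) be the placements that put book i in its forbidden shelf slot. Any j of these fix j positions, leaving (9−j)! ways to fill the rest, and there are C(7,j) ways to pick which j.
By inclusion–exclusion, the number of valid placements is Σ_{j=0}^{7} (−1)^j C(7,j)·(9−j)!.
Computing: 362880 − 282240 + 105840 − 25200 + 4200 − 504 + 42 − 2 = 165016.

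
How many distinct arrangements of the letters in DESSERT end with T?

180

With the last slot taken by T, it remains to arrange the other 6 letters (DESSER).
Those 6 letters have E appearing twice and S appearing twice, giving (6)!/(2!·2!) = 180.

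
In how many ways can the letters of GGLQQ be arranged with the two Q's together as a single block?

Treat the 2 copies of Q as a single block. The multiset to arrange is then {QQ, G, G, L}, 4 items in all.
That gives (4)!/(2!) = 12 arrangements.

12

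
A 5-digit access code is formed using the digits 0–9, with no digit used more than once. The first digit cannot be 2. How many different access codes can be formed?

27216

The first digit has 10−1 = 9 choices (anything except 2).
The remaining 4 digits are filled from the other 9 symbols without repetition: 9 × 8 × 7 × 6 = 3024.
Total: 9 × 3024 = 27216.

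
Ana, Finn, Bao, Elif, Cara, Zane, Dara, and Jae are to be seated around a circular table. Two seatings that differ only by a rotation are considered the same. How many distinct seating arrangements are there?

Seat Ana anywhere (absorbing the rotational symmetry), then permute the other 7: (7)! = 5040.

5040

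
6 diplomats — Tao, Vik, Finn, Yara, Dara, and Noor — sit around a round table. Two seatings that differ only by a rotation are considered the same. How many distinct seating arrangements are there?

Fix one person's seat to break rotational symmetry; the remaining 5 people can be arranged in (5)! = 120 ways.

120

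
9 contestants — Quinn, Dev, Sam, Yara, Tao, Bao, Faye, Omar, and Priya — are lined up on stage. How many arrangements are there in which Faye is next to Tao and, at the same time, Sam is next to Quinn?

Treat {Faye,Tao} as one block (2 orders) and {Sam,Quinn} as another (2 orders).
That leaves 7 units to arrange: 2 × 2 × 7! = 4 × 5040 = 20160.

20160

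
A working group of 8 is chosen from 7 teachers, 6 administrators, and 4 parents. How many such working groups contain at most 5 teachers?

Split by how many teachers are chosen (0 through 5).
Sum: C(7,0)·C(10,8) + C(7,1)·C(10,7) + C(7,2)·C(10,6) + C(7,3)·C(10,5) + C(7,4)·C(10,4) + C(7,5)·C(10,3) = 45 + 840 + 4410 + 8820 + 7350 + 2520 = 23985.

23985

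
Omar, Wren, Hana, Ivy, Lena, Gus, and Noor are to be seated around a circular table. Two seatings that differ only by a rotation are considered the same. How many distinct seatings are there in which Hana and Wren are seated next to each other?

240

Treat {Hana, Wren} as one unit (2 internal orders) and seat the resulting 6 units around the table: (5)! circular arrangements.
So 2 × (5)! = 2 × 120 = 240.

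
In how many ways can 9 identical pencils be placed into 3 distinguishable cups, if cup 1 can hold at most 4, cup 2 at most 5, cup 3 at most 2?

By stars and bars, unrestricted non-negative solutions to x_1+…+x_3 = 9 number C(9+2,2) = 55.
Subtract solutions that violate a single cap (substitute x_i' = x_i − (cap_i+1)): x_1 ≥ 5 gives C(6,2) = 15; x_2 ≥ 6 gives C(5,2) = 10; x_3 ≥ 3 gives C(8,2) = 28. Together 53.
Add back pairs where two caps are both exceeded: 0 + 3 + 1 = 4.
By inclusion–exclusion the count is 55 − 53 + 4 = 6.

6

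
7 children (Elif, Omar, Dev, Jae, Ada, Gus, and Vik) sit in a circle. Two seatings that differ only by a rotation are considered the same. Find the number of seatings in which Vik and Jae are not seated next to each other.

480

Without the restriction there are (6)! = 720 seatings.
Seatings with Vik beside Jae: treat them as a block with 2 internal orders, giving 2 × (5)! = 240.
Subtracting, 720 − 240 = 480.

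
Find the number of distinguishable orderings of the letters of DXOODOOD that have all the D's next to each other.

Treat the 3 copies of D as a single block. The multiset to arrange is then {DDD, O, O, O, O, X}, 6 items in all.
That gives (6)!/(4!) = 30 arrangements.

30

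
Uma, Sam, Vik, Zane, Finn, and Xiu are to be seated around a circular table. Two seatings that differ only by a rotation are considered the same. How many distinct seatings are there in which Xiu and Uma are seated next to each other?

48

Treat {Xiu, Uma} as one unit (2 internal orders) and seat the resulting 5 units around the table: (4)! circular arrangements.
So 2 × (4)! = 2 × 24 = 48.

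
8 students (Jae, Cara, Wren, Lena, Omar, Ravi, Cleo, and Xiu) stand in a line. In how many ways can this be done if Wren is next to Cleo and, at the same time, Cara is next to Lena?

Treat {Wren,Cleo} as one block (2 orders) and {Cara,Lena} as another (2 orders).
That leaves 6 units to arrange: 2 × 2 × 6! = 4 × 720 = 2880.

2880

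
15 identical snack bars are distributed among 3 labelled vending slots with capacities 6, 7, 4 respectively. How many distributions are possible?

Ignoring the caps, the number of non-negative solutions to x_1+…+x_3 = 15 is C(17,2) = 136.
Subtract solutions that violate a single cap (substitute x_i' = x_i − (cap_i+1)): x_1 ≥ 7 gives C(10,2) = 45; x_2 ≥ 8 gives C(9,2) = 36; x_3 ≥ 5 gives C(12,2) = 66. Together 147.
Add back pairs where two caps are both exceeded: 1 + 10 + 6 = 17.
By inclusion–exclusion the count is 136 − 147 + 17 = 6.

6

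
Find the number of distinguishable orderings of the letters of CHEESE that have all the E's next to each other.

Treat the 3 copies of E as a single block. The multiset to arrange is then {EEE, C, H, S}, 4 items in all.
All 4 items are distinct, so there are (4)! = 24 arrangements.

24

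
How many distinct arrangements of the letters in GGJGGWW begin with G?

60

With the first slot taken by G, it remains to arrange the other 6 letters (GJGGWW).
Those 6 letters have G appearing 3 times and W appearing twice, giving (6)!/(3!·2!) = 60.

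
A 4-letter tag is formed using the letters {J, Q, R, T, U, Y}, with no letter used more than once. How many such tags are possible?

360

Choose and order 4 of the 6 symbols: the first letter has 6 options, the next 5, then 4, 3.
That product is 6 × 5 × 4 × 3 = 360.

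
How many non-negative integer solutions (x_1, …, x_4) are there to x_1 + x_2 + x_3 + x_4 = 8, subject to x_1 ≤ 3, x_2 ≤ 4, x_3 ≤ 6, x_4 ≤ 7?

105

Without the upper bounds there are C(11,3) = 165 ways to split 8 among 4 variables.
Subtract solutions that violate a single cap (substitute x_i' = x_i − (cap_i+1)): x_1 ≥ 4 gives C(7,3) = 35; x_2 ≥ 5 gives C(6,3) = 20; x_3 ≥ 7 gives C(4,3) = 4; x_4 ≥ 8 gives C(3,3) = 1. Together 60.
No two caps can be exceeded simultaneously, so the pair terms are all 0.
By inclusion–exclusion the count is 165 − 60 + 0 = 105.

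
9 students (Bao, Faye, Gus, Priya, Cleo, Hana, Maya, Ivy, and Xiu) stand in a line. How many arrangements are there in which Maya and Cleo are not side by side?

282240

There are 9! = 362880 arrangements in all. If Maya and Cleo are adjacent, merging them into one block gives 2·(8)! = 80640 arrangements.
So 362880 − 80640 = 282240 arrangements keep them apart.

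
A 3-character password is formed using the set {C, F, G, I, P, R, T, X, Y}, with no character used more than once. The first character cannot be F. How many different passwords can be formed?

448

The first character has 9−1 = 8 choices (anything except F).
The remaining 2 characters are filled from the other 8 symbols without repetition: 8 × 7 = 56.
Total: 8 × 56 = 448.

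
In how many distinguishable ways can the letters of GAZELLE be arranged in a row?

1260

Letter multiplicities in GAZELLE: A×1, E×2, G×1, L×2, Z×1.
So there are 7! / (2!·2!) = 1260 distinguishable arrangements.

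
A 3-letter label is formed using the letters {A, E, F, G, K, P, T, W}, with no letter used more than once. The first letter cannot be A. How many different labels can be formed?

The first letter has 8−1 = 7 choices (anything except A).
The remaining 2 letters are filled from the other 7 symbols without repetition: 7 × 6 = 42.
Total: 7 × 42 = 294.

294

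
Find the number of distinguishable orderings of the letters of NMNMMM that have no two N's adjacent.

There are 6!/(4!·2!) = 15 arrangements of NMNMMM in total.
Arrangements with the N's together: treat NN as one letter, giving (5)!/(4!) = 5.
Hence 15 − 5 = 10.

10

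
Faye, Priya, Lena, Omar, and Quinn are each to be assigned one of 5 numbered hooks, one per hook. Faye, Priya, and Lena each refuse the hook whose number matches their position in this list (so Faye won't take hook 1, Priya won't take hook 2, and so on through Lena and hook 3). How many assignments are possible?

Let Aᵢ (for i ∈ {1, 2, 3}) be the placements that put person i in their forbidden hook. Any j of these fix j positions, leaving (5−j)! ways to fill the rest, and there are C(3,j) ways to pick which j.
By inclusion–exclusion, the number of valid placements is Σ_{j=0}^{3} (−1)^j C(3,j)·(5−j)!.
Computing: 120 − 72 + 18 − 2 = 64.

64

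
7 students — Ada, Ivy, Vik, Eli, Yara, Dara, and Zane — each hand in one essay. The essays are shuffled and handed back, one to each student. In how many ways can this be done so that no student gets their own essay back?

1854

Count assignments avoiding every fixed point. For any j of the 7 students fixed to their own essay, the other 7−j can be arranged in (7−j)! ways.
By inclusion–exclusion this is Σ_{j=0}^{7} (−1)^j C(7,j)·(7−j)!.
Computing: 5040 − 5040 + 2520 − 840 + 210 − 42 + 7 − 1 = 1854.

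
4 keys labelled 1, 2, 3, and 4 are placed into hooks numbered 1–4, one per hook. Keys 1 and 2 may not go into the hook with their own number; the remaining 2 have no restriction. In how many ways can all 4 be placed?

Let Aᵢ (for i ∈ {1, 2}) be the placements that put key i in its forbidden hook. Any j of these fix j positions, leaving (4−j)! ways to fill the rest, and there are C(2,j) ways to pick which j.
By inclusion–exclusion, the number of valid placements is Σ_{j=0}^{2} (−1)^j C(2,j)·(4−j)!.
Computing: 24 − 12 + 2 = 14.

14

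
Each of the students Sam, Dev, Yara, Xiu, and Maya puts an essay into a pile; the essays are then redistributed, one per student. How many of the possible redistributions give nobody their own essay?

44

Let Aᵢ be the assignments in which student i gets their own essay. We want the size of the complement of A₁∪…∪A_5.
By inclusion–exclusion this is Σ_{j=0}^{5} (−1)^j C(5,j)·(5−j)!.
Computing: 120 − 120 + 60 − 20 + 5 − 1 = 44.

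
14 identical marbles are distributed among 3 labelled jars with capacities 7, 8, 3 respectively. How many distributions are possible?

Ignoring the caps, the number of non-negative solutions to x_1+…+x_3 = 14 is C(16,2) = 120.
Subtract solutions that violate a single cap (substitute x_i' = x_i − (cap_i+1)): x_1 ≥ 8 gives C(8,2) = 28; x_2 ≥ 9 gives C(7,2) = 21; x_3 ≥ 4 gives C(12,2) = 66. Together 115.
Add back pairs where two caps are both exceeded: 0 + 6 + 3 = 9.
By inclusion–exclusion the count is 120 − 115 + 9 = 14.

14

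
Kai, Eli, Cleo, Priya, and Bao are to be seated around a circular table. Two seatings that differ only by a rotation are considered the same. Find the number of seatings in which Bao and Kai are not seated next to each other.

Without the restriction there are (4)! = 24 seatings.
Seatings with Bao beside Kai: treat them as a block with 2 internal orders, giving 2 × (3)! = 12.
Subtracting, 24 − 12 = 12.

12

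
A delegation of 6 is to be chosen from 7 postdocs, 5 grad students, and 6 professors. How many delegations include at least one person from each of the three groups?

15470

Total 6-person selections from all 18: C(18,6) = 18564.
Subtract selections that omit an entire group: no postdocs → C(11,6) = 462; no grad students → C(13,6) = 1716; no professors → C(12,6) = 924.
Add back selections omitting two groups (i.e. drawn from a single group): C(7,6) + C(5,6) + C(6,6) = 8.
By inclusion–exclusion: 18564 − 3102 + 8 = 15470.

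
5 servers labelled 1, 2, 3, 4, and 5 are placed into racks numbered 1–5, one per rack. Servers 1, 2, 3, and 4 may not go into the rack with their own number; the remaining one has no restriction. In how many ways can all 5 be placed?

53

Let Aᵢ (for 1 ≤ i ≤ 4) be the placements that put server i in its forbidden rack. Any j of these fix j positions, leaving (5−j)! ways to fill the rest, and there are C(4,j) ways to pick which j.
By inclusion–exclusion, the number of valid placements is Σ_{j=0}^{4} (−1)^j C(4,j)·(5−j)!.
Computing: 120 − 96 + 36 − 8 + 1 = 53.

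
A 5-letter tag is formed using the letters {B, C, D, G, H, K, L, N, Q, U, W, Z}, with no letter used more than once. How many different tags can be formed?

95040

With no repetition, fill the 5 letters in order: 12 choices, then 11, down to 8.
That product is 12 × 11 × 10 × 9 × 8 = 95040.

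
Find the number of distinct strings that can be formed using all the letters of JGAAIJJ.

The 7 letters of JGAAIJJ have repeats: A appearing twice and J appearing 3 times.
So there are 7! / (3!·2!) = 420 distinguishable arrangements.

420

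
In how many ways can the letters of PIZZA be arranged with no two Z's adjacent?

Total arrangements of PIZZA: 5!/(2!) = 60.
Arrangements with the Z's together: treat ZZ as one letter, giving (4)! = 24.
Hence 60 − 24 = 36.

36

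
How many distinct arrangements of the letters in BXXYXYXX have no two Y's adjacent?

126

There are 8!/(5!·2!) = 168 arrangements of BXXYXYXX in total.
If the two Y's are adjacent, glue them into one block, leaving 7 items to arrange: (7)!/(5!) = 42 ways.
Subtracting, 168 − 42 = 126 arrangements keep the Y's apart.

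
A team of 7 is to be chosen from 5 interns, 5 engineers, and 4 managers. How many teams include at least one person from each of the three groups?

3240

Unrestricted: C(14,7) = 3432 ways to pick any 7 of the 14.
Subtract selections that omit an entire group: no interns → C(9,7) = 36; no engineers → C(9,7) = 36; no managers → C(10,7) = 120.
Add back selections omitting two groups (i.e. drawn from a single group): C(5,7) + C(5,7) + C(4,7) = 0.
By inclusion–exclusion: 3432 − 192 + 0 = 3240.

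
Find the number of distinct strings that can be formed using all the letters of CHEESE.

120

The 6 letters of CHEESE have repeats: E appearing 3 times.
The number of distinct arrangements is 6!/(3!) = 720/6 = 120.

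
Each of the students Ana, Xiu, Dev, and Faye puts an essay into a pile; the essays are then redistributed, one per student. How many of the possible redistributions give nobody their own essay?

9

This is the derangement count D_4: permutations of 4 items with no fixed point.
By inclusion–exclusion this is Σ_{j=0}^{4} (−1)^j C(4,j)·(4−j)!.
Computing: 24 − 24 + 12 − 4 + 1 = 9.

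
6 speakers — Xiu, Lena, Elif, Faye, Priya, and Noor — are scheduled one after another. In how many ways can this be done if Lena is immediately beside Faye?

Glue Lena and Faye into one block (2 internal orders), leaving 5 units to arrange in a row.
That gives 2 × 5! = 2 × 120 = 240.

240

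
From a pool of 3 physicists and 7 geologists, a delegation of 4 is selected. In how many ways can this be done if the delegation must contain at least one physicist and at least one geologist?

With no constraint there are C(10,4) = 210 possible selections.
Selections missing a whole group: no physicists → C(7,4) = 35; no geologists → C(3,4) = 0.
Both groups omitted at once is impossible, so 210 − 35 = 175.

175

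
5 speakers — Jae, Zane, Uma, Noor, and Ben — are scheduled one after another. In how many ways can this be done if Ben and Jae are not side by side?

There are 5! = 120 arrangements in all. If Ben and Jae are adjacent, merging them into one block gives 2·(4)! = 48 arrangements.
So 120 − 48 = 72 arrangements keep them apart.

72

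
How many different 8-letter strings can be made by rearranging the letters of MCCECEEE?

280

MCCECEEE has 8 letters with C appearing 3 times and E appearing 4 times.
So there are 8! / (4!·3!) = 280 distinguishable arrangements.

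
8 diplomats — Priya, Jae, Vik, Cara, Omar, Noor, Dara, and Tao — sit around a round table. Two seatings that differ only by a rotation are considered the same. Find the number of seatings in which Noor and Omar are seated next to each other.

1440

Glue Noor and Omar into a block (2 internal orders). Seating 7 units around a circle gives (6)! arrangements.
So 2 × (6)! = 2 × 720 = 1440.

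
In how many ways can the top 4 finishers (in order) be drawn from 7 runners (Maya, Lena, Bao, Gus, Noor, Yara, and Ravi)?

This is an ordered selection of 4 from 7: P(7,4).
That gives 7 × 6 × 5 × 4 = 840.

840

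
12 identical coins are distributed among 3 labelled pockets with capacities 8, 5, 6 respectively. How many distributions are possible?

Ignoring the caps, the number of non-negative solutions to x_1+…+x_3 = 12 is C(14,2) = 91.
Subtract solutions that violate a single cap (substitute x_i' = x_i − (cap_i+1)): x_1 ≥ 9 gives C(5,2) = 10; x_2 ≥ 6 gives C(8,2) = 28; x_3 ≥ 7 gives C(7,2) = 21. Together 59.
No two caps can be exceeded simultaneously, so the pair terms are all 0.
By inclusion–exclusion the count is 91 − 59 + 0 = 32.

32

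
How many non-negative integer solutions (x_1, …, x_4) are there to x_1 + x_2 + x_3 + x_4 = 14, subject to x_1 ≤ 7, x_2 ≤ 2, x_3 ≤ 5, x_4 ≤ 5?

46

Ignoring the caps, the number of non-negative solutions to x_1+…+x_4 = 14 is C(17,3) = 680.
Subtract solutions that violate a single cap (substitute x_i' = x_i − (cap_i+1)): x_1 ≥ 8 gives C(9,3) = 84; x_2 ≥ 3 gives C(14,3) = 364; x_3 ≥ 6 gives C(11,3) = 165; x_4 ≥ 6 gives C(11,3) = 165. Together 778.
Add back pairs where two caps are both exceeded: 20 + 1 + 1 + 56 + 56 + 10 = 144.
By inclusion–exclusion the count is 680 − 778 + 144 = 46.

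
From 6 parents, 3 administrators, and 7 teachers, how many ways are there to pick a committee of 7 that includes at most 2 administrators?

10725

Split by how many administrators are chosen (0 through 2).
Sum: C(3,0)·C(13,7) + C(3,1)·C(13,6) + C(3,2)·C(13,5) = 1716 + 5148 + 3861 = 10725.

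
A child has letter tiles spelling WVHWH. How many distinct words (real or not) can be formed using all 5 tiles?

Letter multiplicities in WVHWH: H×2, V×1, W×2.
The number of distinct arrangements is 5!/(2!·2!) = 120/4 = 30.

30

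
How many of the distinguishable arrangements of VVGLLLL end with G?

15

Fix G in the last position and arrange the remaining 6 letters.
Those 6 letters have L appearing 4 times and V appearing twice, giving (6)!/(4!·2!) = 15.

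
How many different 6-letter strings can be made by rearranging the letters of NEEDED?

60

The 6 letters of NEEDED have repeats: D appearing twice and E appearing 3 times.
The number of distinct arrangements is 6!/(3!·2!) = 720/12 = 60.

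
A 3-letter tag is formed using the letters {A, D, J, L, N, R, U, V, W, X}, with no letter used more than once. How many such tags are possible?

720

Choose and order 3 of the 10 symbols: the first letter has 10 options, the next 9, then 8.
10 × 9 × 8 = 720.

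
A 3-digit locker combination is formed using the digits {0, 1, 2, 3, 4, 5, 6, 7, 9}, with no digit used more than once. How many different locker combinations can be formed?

Choose and order 3 of the 9 symbols: the first digit has 9 options, the next 8, then 7.
9 × 8 × 7 = 504.

504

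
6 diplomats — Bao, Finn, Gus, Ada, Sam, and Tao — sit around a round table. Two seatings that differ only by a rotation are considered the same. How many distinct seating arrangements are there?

Seat Bao anywhere (absorbing the rotational symmetry), then permute the other 5: (5)! = 120.

120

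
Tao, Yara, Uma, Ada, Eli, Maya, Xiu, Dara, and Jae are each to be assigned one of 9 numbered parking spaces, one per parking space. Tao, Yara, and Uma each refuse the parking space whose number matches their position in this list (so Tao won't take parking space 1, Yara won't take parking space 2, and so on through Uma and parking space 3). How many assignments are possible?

256320

Let Aᵢ (for i ∈ {1, 2, 3}) be the placements that put person i in their forbidden parking space. Any j of these fix j positions, leaving (9−j)! ways to fill the rest, and there are C(3,j) ways to pick which j.
By inclusion–exclusion, the number of valid placements is Σ_{j=0}^{3} (−1)^j C(3,j)·(9−j)!.
Computing: 362880 − 120960 + 15120 − 720 = 256320.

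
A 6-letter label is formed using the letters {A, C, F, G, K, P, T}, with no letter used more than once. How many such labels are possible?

5040

This is a permutation of 6 out of 7: P(7,6) = 7!/1!.
That product is 7 × 6 × 5 × 4 × 3 × 2 = 5040.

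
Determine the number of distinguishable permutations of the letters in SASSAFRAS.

2520

SASSAFRAS has 9 letters with A appearing 3 times and S appearing 4 times.
So there are 9! / (4!·3!) = 2520 distinguishable arrangements.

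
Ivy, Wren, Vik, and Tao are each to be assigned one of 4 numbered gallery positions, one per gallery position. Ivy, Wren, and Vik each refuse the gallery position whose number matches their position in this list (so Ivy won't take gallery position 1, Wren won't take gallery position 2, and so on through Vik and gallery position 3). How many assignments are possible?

Let Aᵢ (for i ∈ {1, 2, 3}) be the placements that put person i in their forbidden gallery position. Any j of these fix j positions, leaving (4−j)! ways to fill the rest, and there are C(3,j) ways to pick which j.
By inclusion–exclusion, the number of valid placements is Σ_{j=0}^{3} (−1)^j C(3,j)·(4−j)!.
Computing: 24 − 18 + 6 − 1 = 11.

11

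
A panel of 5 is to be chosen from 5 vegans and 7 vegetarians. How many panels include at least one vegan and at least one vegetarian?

With no constraint there are C(12,5) = 792 possible selections.
Selections missing a whole group: no vegans → C(7,5) = 21; no vegetarians → C(5,5) = 1.
Both groups omitted at once is impossible, so 792 − 22 = 770.

770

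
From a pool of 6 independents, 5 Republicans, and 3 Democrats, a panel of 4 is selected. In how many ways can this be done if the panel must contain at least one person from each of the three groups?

495

Total 4-person selections from all 14: C(14,4) = 1001.
Subtract selections that omit an entire group: no independents → C(8,4) = 70; no Republicans → C(9,4) = 126; no Democrats → C(11,4) = 330.
Add back selections omitting two groups (i.e. drawn from a single group): C(6,4) + C(5,4) + C(3,4) = 20.
By inclusion–exclusion: 1001 − 526 + 20 = 495.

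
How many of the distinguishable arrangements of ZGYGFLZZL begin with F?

1680

Fix F in the first position and arrange the remaining 8 letters.
Those 8 letters have G appearing twice, L appearing twice, and Z appearing 3 times, giving (8)!/(3!·2!·2!) = 1680.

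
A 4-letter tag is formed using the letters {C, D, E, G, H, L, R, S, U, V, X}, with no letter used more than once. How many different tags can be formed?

7920

With no repetition, fill the 4 letters in order: 11 choices, then 10, down to 8.
That product is 11 × 10 × 9 × 8 = 7920.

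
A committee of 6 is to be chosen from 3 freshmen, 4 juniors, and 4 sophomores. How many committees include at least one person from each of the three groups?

420

With no constraint there are C(11,6) = 462 possible selections.
Selections missing a whole group: no freshmen → C(8,6) = 28; no juniors → C(7,6) = 7; no sophomores → C(7,6) = 7.
Add back selections omitting two groups (i.e. drawn from a single group): C(3,6) + C(4,6) + C(4,6) = 0.
By inclusion–exclusion: 462 − 42 + 0 = 420.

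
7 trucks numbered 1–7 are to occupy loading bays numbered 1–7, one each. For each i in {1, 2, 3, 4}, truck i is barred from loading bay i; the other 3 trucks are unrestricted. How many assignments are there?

Let Aᵢ (for 1 ≤ i ≤ 4) be the placements that put truck i in its forbidden loading bay. Any j of these fix j positions, leaving (7−j)! ways to fill the rest, and there are C(4,j) ways to pick which j.
By inclusion–exclusion, the number of valid placements is Σ_{j=0}^{4} (−1)^j C(4,j)·(7−j)!.
Computing: 5040 − 2880 + 720 − 96 + 6 = 2790.

2790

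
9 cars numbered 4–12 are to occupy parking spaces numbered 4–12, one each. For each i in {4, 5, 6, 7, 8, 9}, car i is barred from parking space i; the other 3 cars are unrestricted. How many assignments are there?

Let Aᵢ (for 4 ≤ i ≤ 9) be the placements that put car i in its forbidden parking space. Any j of these fix j positions, leaving (9−j)! ways to fill the rest, and there are C(6,j) ways to pick which j.
By inclusion–exclusion, the number of valid placements is Σ_{j=0}^{6} (−1)^j C(6,j)·(9−j)!.
Computing: 362880 − 241920 + 75600 − 14400 + 1800 − 144 + 6 = 183822.

183822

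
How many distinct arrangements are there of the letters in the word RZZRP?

RZZRP has 5 letters with R appearing twice and Z appearing twice.
So there are 5! / (2!·2!) = 30 distinguishable arrangements.

30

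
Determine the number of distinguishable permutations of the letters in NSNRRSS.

Letter multiplicities in NSNRRSS: N×2, R×2, S×3.
The number of distinct arrangements is 7!/(3!·2!·2!) = 5040/24 = 210.

210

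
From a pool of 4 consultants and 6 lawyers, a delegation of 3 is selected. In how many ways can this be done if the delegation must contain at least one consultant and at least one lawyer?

96

Unrestricted: C(10,3) = 120 ways to pick any 3 of the 10.
Subtract selections that omit an entire group: no consultants → C(6,3) = 20; no lawyers → C(4,3) = 4.
Both groups omitted at once is impossible, so 120 − 24 = 96.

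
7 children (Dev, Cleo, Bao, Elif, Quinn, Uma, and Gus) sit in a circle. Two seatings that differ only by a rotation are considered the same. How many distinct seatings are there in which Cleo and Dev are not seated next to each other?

480

All circular seatings of 7 people number (6)! = 720.
Those with Cleo next to Dev: fuse the pair into one unit and seat 6 units around a circle — 2·(5)! = 240.
Subtracting, 720 − 240 = 480.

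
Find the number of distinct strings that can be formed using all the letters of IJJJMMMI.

560

IJJJMMMI has 8 letters with I appearing twice, J appearing 3 times, and M appearing 3 times.
Dividing 8! = 40320 by 3!·3!·2! = 72 for the repeated letters gives 560.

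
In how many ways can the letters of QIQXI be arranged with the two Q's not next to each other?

There are 5!/(2!·2!) = 30 arrangements of QIQXI in total.
Arrangements with the Q's together: treat QQ as one letter, giving (4)!/(2!) = 12.
Hence 30 − 12 = 18.

18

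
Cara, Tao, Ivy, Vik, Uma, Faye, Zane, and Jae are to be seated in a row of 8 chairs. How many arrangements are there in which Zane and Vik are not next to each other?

30240

There are 8! = 40320 arrangements in all. If Zane and Vik are adjacent, merging them into one block gives 2·(7)! = 10080 arrangements.
Complementary counting: 40320 − 10080 = 30240.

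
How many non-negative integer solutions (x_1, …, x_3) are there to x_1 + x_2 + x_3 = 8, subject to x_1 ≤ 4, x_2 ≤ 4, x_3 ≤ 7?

24

By stars and bars, unrestricted non-negative solutions to x_1+…+x_3 = 8 number C(8+2,2) = 45.
Subtract solutions that violate a single cap (substitute x_i' = x_i − (cap_i+1)): x_1 ≥ 5 gives C(5,2) = 10; x_2 ≥ 5 gives C(5,2) = 10; x_3 ≥ 8 gives C(2,2) = 1. Together 21.
No two caps can be exceeded simultaneously, so the pair terms are all 0.
By inclusion–exclusion the count is 45 − 21 + 0 = 24.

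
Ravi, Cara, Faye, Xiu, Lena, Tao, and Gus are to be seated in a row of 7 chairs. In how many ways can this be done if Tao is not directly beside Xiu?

3600

There are 7! = 5040 arrangements in all. If Tao and Xiu are adjacent, merging them into one block gives 2·(6)! = 1440 arrangements.
So 5040 − 1440 = 3600 arrangements keep them apart.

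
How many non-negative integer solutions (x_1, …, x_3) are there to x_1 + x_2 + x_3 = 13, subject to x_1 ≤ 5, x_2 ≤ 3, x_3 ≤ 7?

Without the upper bounds there are C(15,2) = 105 ways to split 13 among 3 variables.
Subtract solutions that violate a single cap (substitute x_i' = x_i − (cap_i+1)): x_1 ≥ 6 gives C(9,2) = 36; x_2 ≥ 4 gives C(11,2) = 55; x_3 ≥ 8 gives C(7,2) = 21. Together 112.
Add back pairs where two caps are both exceeded: 10 + 0 + 3 = 13.
By inclusion–exclusion the count is 105 − 112 + 13 = 6.

6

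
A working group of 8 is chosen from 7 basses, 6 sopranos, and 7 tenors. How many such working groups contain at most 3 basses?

94380

Split by how many basses are chosen (0 through 3).
Sum: C(7,0)·C(13,8) + C(7,1)·C(13,7) + C(7,2)·C(13,6) + C(7,3)·C(13,5) = 1287 + 12012 + 36036 + 45045 = 94380.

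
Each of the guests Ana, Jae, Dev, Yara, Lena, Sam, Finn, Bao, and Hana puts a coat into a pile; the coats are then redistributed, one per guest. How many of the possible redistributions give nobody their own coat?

133496

Count assignments avoiding every fixed point. For any j of the 9 guests fixed to their own coat, the other 9−j can be arranged in (9−j)! ways.
By inclusion–exclusion this is Σ_{j=0}^{9} (−1)^j C(9,j)·(9−j)!.
Computing: 362880 − 362880 + 181440 − 60480 + 15120 − 3024 + 504 − 72 + 9 − 1 = 133496.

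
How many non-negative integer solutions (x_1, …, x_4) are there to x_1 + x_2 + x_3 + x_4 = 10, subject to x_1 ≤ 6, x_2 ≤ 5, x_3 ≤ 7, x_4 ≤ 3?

138

Without the upper bounds there are C(13,3) = 286 ways to split 10 among 4 variables.
Subtract solutions that violate a single cap (substitute x_i' = x_i − (cap_i+1)): x_1 ≥ 7 gives C(6,3) = 20; x_2 ≥ 6 gives C(7,3) = 35; x_3 ≥ 8 gives C(5,3) = 10; x_4 ≥ 4 gives C(9,3) = 84. Together 149.
Add back pairs where two caps are both exceeded: 0 + 0 + 0 + 0 + 1 + 0 = 1.
By inclusion–exclusion the count is 286 − 149 + 1 = 138.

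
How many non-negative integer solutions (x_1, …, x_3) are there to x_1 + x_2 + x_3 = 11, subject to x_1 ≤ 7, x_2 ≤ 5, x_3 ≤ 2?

Ignoring the caps, the number of non-negative solutions to x_1+…+x_3 = 11 is C(13,2) = 78.
Subtract solutions that violate a single cap (substitute x_i' = x_i − (cap_i+1)): x_1 ≥ 8 gives C(5,2) = 10; x_2 ≥ 6 gives C(7,2) = 21; x_3 ≥ 3 gives C(10,2) = 45. Together 76.
Add back pairs where two caps are both exceeded: 0 + 1 + 6 = 7.
By inclusion–exclusion the count is 78 − 76 + 7 = 9.

9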